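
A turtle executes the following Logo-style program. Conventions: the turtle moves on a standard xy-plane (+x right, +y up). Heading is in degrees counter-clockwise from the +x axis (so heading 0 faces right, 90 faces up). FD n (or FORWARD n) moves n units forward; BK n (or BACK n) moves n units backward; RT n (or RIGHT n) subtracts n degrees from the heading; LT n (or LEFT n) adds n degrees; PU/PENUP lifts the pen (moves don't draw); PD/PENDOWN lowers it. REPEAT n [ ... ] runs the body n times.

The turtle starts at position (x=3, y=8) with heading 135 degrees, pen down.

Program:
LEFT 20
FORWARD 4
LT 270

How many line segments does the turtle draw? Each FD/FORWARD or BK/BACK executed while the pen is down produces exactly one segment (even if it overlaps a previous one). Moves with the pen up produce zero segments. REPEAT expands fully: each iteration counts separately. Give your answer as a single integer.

Answer: 1

Derivation:
Executing turtle program step by step:
Start: pos=(3,8), heading=135, pen down
LT 20: heading 135 -> 155
FD 4: (3,8) -> (-0.625,9.69) [heading=155, draw]
LT 270: heading 155 -> 65
Final: pos=(-0.625,9.69), heading=65, 1 segment(s) drawn
Segments drawn: 1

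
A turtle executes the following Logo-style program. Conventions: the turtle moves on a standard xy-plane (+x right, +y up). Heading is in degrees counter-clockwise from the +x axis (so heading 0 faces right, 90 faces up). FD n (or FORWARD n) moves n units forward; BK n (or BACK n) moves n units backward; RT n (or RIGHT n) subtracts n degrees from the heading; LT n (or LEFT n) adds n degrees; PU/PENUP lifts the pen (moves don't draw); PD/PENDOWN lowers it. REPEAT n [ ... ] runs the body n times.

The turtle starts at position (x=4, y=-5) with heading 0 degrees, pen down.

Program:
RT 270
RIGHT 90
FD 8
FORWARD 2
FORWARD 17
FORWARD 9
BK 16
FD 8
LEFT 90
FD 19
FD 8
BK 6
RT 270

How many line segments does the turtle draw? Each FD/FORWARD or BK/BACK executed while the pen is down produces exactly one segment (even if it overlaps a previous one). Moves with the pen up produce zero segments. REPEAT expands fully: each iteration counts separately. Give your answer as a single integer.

Answer: 9

Derivation:
Executing turtle program step by step:
Start: pos=(4,-5), heading=0, pen down
RT 270: heading 0 -> 90
RT 90: heading 90 -> 0
FD 8: (4,-5) -> (12,-5) [heading=0, draw]
FD 2: (12,-5) -> (14,-5) [heading=0, draw]
FD 17: (14,-5) -> (31,-5) [heading=0, draw]
FD 9: (31,-5) -> (40,-5) [heading=0, draw]
BK 16: (40,-5) -> (24,-5) [heading=0, draw]
FD 8: (24,-5) -> (32,-5) [heading=0, draw]
LT 90: heading 0 -> 90
FD 19: (32,-5) -> (32,14) [heading=90, draw]
FD 8: (32,14) -> (32,22) [heading=90, draw]
BK 6: (32,22) -> (32,16) [heading=90, draw]
RT 270: heading 90 -> 180
Final: pos=(32,16), heading=180, 9 segment(s) drawn
Segments drawn: 9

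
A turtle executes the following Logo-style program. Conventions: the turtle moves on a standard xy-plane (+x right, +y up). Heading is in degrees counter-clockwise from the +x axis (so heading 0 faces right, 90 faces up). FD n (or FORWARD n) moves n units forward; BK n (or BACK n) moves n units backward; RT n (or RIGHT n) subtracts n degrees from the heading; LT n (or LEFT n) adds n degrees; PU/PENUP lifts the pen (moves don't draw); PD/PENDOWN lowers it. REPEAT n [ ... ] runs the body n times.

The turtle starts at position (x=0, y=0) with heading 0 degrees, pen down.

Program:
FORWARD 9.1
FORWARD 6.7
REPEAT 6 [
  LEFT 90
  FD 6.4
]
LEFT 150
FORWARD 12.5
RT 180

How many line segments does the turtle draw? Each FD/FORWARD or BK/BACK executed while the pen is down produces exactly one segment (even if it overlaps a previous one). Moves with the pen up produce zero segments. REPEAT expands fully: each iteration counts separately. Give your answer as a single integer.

Executing turtle program step by step:
Start: pos=(0,0), heading=0, pen down
FD 9.1: (0,0) -> (9.1,0) [heading=0, draw]
FD 6.7: (9.1,0) -> (15.8,0) [heading=0, draw]
REPEAT 6 [
  -- iteration 1/6 --
  LT 90: heading 0 -> 90
  FD 6.4: (15.8,0) -> (15.8,6.4) [heading=90, draw]
  -- iteration 2/6 --
  LT 90: heading 90 -> 180
  FD 6.4: (15.8,6.4) -> (9.4,6.4) [heading=180, draw]
  -- iteration 3/6 --
  LT 90: heading 180 -> 270
  FD 6.4: (9.4,6.4) -> (9.4,0) [heading=270, draw]
  -- iteration 4/6 --
  LT 90: heading 270 -> 0
  FD 6.4: (9.4,0) -> (15.8,0) [heading=0, draw]
  -- iteration 5/6 --
  LT 90: heading 0 -> 90
  FD 6.4: (15.8,0) -> (15.8,6.4) [heading=90, draw]
  -- iteration 6/6 --
  LT 90: heading 90 -> 180
  FD 6.4: (15.8,6.4) -> (9.4,6.4) [heading=180, draw]
]
LT 150: heading 180 -> 330
FD 12.5: (9.4,6.4) -> (20.225,0.15) [heading=330, draw]
RT 180: heading 330 -> 150
Final: pos=(20.225,0.15), heading=150, 9 segment(s) drawn
Segments drawn: 9

Answer: 9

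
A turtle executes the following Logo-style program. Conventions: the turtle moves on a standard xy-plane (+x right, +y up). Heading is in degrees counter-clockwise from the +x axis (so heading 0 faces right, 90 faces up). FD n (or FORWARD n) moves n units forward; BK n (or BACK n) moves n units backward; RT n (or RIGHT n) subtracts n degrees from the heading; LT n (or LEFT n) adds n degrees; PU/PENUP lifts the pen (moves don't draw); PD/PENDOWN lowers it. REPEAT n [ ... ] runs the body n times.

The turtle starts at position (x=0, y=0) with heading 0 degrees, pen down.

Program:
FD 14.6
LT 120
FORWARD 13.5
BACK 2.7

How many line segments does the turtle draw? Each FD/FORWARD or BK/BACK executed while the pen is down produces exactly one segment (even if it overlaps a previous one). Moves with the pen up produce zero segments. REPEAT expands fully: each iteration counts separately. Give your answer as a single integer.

Answer: 3

Derivation:
Executing turtle program step by step:
Start: pos=(0,0), heading=0, pen down
FD 14.6: (0,0) -> (14.6,0) [heading=0, draw]
LT 120: heading 0 -> 120
FD 13.5: (14.6,0) -> (7.85,11.691) [heading=120, draw]
BK 2.7: (7.85,11.691) -> (9.2,9.353) [heading=120, draw]
Final: pos=(9.2,9.353), heading=120, 3 segment(s) drawn
Segments drawn: 3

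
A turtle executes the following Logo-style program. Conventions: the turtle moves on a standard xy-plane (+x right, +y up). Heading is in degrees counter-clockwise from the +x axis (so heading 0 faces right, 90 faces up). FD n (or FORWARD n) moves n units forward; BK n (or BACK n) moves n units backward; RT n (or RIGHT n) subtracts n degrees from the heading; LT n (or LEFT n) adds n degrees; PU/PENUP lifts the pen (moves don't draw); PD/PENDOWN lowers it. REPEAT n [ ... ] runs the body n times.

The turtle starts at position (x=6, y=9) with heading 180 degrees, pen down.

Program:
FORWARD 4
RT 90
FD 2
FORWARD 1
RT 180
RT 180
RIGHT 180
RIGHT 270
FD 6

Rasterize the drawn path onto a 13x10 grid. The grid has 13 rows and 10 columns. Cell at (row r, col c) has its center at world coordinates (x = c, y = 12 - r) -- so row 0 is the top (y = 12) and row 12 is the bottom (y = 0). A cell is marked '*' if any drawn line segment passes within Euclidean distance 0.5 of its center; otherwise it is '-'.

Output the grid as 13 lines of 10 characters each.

Answer: --*******-
--*-------
--*-------
--*****---
----------
----------
----------
----------
----------
----------
----------
----------
----------

Derivation:
Segment 0: (6,9) -> (2,9)
Segment 1: (2,9) -> (2,11)
Segment 2: (2,11) -> (2,12)
Segment 3: (2,12) -> (8,12)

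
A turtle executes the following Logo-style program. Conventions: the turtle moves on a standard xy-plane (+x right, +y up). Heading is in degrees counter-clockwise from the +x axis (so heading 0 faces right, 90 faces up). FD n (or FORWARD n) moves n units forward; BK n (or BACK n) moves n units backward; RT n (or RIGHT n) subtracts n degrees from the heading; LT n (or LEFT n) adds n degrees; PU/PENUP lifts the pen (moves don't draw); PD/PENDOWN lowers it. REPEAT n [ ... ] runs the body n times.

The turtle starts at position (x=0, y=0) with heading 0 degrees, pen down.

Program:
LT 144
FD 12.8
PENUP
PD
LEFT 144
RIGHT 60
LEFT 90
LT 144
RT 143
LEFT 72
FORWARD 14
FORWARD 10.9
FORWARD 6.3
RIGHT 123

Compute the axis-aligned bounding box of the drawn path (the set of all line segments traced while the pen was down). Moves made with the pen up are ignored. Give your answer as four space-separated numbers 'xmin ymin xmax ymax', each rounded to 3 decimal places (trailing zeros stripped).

Executing turtle program step by step:
Start: pos=(0,0), heading=0, pen down
LT 144: heading 0 -> 144
FD 12.8: (0,0) -> (-10.355,7.524) [heading=144, draw]
PU: pen up
PD: pen down
LT 144: heading 144 -> 288
RT 60: heading 288 -> 228
LT 90: heading 228 -> 318
LT 144: heading 318 -> 102
RT 143: heading 102 -> 319
LT 72: heading 319 -> 31
FD 14: (-10.355,7.524) -> (1.645,14.734) [heading=31, draw]
FD 10.9: (1.645,14.734) -> (10.988,20.348) [heading=31, draw]
FD 6.3: (10.988,20.348) -> (16.388,23.593) [heading=31, draw]
RT 123: heading 31 -> 268
Final: pos=(16.388,23.593), heading=268, 4 segment(s) drawn

Segment endpoints: x in {-10.355, 0, 1.645, 10.988, 16.388}, y in {0, 7.524, 14.734, 20.348, 23.593}
xmin=-10.355, ymin=0, xmax=16.388, ymax=23.593

Answer: -10.355 0 16.388 23.593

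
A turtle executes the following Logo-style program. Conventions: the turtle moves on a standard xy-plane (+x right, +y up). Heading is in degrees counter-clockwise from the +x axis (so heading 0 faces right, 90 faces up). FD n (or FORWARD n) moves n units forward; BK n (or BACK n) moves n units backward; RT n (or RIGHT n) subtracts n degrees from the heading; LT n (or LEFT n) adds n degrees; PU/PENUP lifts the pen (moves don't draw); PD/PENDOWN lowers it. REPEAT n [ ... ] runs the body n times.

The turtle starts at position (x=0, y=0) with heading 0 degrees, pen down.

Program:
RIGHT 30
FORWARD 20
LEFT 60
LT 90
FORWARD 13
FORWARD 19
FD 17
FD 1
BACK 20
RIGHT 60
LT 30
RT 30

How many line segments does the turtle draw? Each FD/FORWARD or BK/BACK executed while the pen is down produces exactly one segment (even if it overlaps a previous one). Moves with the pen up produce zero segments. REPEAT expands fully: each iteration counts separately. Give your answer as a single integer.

Executing turtle program step by step:
Start: pos=(0,0), heading=0, pen down
RT 30: heading 0 -> 330
FD 20: (0,0) -> (17.321,-10) [heading=330, draw]
LT 60: heading 330 -> 30
LT 90: heading 30 -> 120
FD 13: (17.321,-10) -> (10.821,1.258) [heading=120, draw]
FD 19: (10.821,1.258) -> (1.321,17.713) [heading=120, draw]
FD 17: (1.321,17.713) -> (-7.179,32.435) [heading=120, draw]
FD 1: (-7.179,32.435) -> (-7.679,33.301) [heading=120, draw]
BK 20: (-7.679,33.301) -> (2.321,15.981) [heading=120, draw]
RT 60: heading 120 -> 60
LT 30: heading 60 -> 90
RT 30: heading 90 -> 60
Final: pos=(2.321,15.981), heading=60, 6 segment(s) drawn
Segments drawn: 6

Answer: 6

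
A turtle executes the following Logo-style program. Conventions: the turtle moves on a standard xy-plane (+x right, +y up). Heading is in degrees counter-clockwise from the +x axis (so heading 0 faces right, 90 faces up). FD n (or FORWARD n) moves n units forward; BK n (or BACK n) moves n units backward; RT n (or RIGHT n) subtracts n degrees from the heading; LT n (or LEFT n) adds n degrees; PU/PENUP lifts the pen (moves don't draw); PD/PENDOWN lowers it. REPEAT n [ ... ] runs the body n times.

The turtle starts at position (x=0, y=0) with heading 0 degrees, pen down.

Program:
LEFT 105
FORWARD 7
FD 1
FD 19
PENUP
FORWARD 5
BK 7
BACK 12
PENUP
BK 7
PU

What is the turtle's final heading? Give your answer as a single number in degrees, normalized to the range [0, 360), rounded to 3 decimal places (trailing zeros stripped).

Executing turtle program step by step:
Start: pos=(0,0), heading=0, pen down
LT 105: heading 0 -> 105
FD 7: (0,0) -> (-1.812,6.761) [heading=105, draw]
FD 1: (-1.812,6.761) -> (-2.071,7.727) [heading=105, draw]
FD 19: (-2.071,7.727) -> (-6.988,26.08) [heading=105, draw]
PU: pen up
FD 5: (-6.988,26.08) -> (-8.282,30.91) [heading=105, move]
BK 7: (-8.282,30.91) -> (-6.47,24.148) [heading=105, move]
BK 12: (-6.47,24.148) -> (-3.365,12.557) [heading=105, move]
PU: pen up
BK 7: (-3.365,12.557) -> (-1.553,5.796) [heading=105, move]
PU: pen up
Final: pos=(-1.553,5.796), heading=105, 3 segment(s) drawn

Answer: 105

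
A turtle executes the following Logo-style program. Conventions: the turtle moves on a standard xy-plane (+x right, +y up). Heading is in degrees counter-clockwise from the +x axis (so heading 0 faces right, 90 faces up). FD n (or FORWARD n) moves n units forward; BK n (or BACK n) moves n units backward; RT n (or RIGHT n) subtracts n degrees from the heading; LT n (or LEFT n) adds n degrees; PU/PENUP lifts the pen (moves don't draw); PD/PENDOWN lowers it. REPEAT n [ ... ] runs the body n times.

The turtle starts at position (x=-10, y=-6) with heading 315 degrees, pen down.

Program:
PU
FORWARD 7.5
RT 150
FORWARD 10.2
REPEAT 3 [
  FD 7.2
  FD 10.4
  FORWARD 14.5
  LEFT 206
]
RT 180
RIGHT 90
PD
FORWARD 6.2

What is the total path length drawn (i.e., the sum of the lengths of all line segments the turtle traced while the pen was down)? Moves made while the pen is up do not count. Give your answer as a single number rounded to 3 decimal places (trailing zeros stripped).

Answer: 6.2

Derivation:
Executing turtle program step by step:
Start: pos=(-10,-6), heading=315, pen down
PU: pen up
FD 7.5: (-10,-6) -> (-4.697,-11.303) [heading=315, move]
RT 150: heading 315 -> 165
FD 10.2: (-4.697,-11.303) -> (-14.549,-8.663) [heading=165, move]
REPEAT 3 [
  -- iteration 1/3 --
  FD 7.2: (-14.549,-8.663) -> (-21.504,-6.8) [heading=165, move]
  FD 10.4: (-21.504,-6.8) -> (-31.549,-4.108) [heading=165, move]
  FD 14.5: (-31.549,-4.108) -> (-45.555,-0.355) [heading=165, move]
  LT 206: heading 165 -> 11
  -- iteration 2/3 --
  FD 7.2: (-45.555,-0.355) -> (-38.488,1.019) [heading=11, move]
  FD 10.4: (-38.488,1.019) -> (-28.279,3.003) [heading=11, move]
  FD 14.5: (-28.279,3.003) -> (-14.045,5.77) [heading=11, move]
  LT 206: heading 11 -> 217
  -- iteration 3/3 --
  FD 7.2: (-14.045,5.77) -> (-19.795,1.437) [heading=217, move]
  FD 10.4: (-19.795,1.437) -> (-28.101,-4.822) [heading=217, move]
  FD 14.5: (-28.101,-4.822) -> (-39.681,-13.549) [heading=217, move]
  LT 206: heading 217 -> 63
]
RT 180: heading 63 -> 243
RT 90: heading 243 -> 153
PD: pen down
FD 6.2: (-39.681,-13.549) -> (-45.206,-10.734) [heading=153, draw]
Final: pos=(-45.206,-10.734), heading=153, 1 segment(s) drawn

Segment lengths:
  seg 1: (-39.681,-13.549) -> (-45.206,-10.734), length = 6.2
Total = 6.2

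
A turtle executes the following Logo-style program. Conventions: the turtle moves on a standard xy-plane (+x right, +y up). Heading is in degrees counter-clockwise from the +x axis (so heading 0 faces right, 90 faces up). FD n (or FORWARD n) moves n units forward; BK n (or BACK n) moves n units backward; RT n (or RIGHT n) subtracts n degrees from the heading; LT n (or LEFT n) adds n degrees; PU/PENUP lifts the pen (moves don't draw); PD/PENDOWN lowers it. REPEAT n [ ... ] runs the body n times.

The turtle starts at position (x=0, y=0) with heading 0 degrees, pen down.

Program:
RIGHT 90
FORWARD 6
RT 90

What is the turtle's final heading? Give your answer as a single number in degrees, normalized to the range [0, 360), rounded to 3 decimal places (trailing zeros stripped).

Answer: 180

Derivation:
Executing turtle program step by step:
Start: pos=(0,0), heading=0, pen down
RT 90: heading 0 -> 270
FD 6: (0,0) -> (0,-6) [heading=270, draw]
RT 90: heading 270 -> 180
Final: pos=(0,-6), heading=180, 1 segment(s) drawn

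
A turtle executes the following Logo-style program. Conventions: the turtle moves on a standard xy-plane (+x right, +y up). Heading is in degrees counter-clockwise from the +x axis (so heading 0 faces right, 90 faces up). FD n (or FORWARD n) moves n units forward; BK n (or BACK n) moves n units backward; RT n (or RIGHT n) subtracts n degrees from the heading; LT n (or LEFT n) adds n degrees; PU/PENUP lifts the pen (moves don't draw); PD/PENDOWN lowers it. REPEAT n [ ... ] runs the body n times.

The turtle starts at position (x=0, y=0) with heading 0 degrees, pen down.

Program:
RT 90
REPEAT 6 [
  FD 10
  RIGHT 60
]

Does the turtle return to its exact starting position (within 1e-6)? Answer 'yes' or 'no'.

Answer: yes

Derivation:
Executing turtle program step by step:
Start: pos=(0,0), heading=0, pen down
RT 90: heading 0 -> 270
REPEAT 6 [
  -- iteration 1/6 --
  FD 10: (0,0) -> (0,-10) [heading=270, draw]
  RT 60: heading 270 -> 210
  -- iteration 2/6 --
  FD 10: (0,-10) -> (-8.66,-15) [heading=210, draw]
  RT 60: heading 210 -> 150
  -- iteration 3/6 --
  FD 10: (-8.66,-15) -> (-17.321,-10) [heading=150, draw]
  RT 60: heading 150 -> 90
  -- iteration 4/6 --
  FD 10: (-17.321,-10) -> (-17.321,0) [heading=90, draw]
  RT 60: heading 90 -> 30
  -- iteration 5/6 --
  FD 10: (-17.321,0) -> (-8.66,5) [heading=30, draw]
  RT 60: heading 30 -> 330
  -- iteration 6/6 --
  FD 10: (-8.66,5) -> (0,0) [heading=330, draw]
  RT 60: heading 330 -> 270
]
Final: pos=(0,0), heading=270, 6 segment(s) drawn

Start position: (0, 0)
Final position: (0, 0)
Distance = 0; < 1e-6 -> CLOSED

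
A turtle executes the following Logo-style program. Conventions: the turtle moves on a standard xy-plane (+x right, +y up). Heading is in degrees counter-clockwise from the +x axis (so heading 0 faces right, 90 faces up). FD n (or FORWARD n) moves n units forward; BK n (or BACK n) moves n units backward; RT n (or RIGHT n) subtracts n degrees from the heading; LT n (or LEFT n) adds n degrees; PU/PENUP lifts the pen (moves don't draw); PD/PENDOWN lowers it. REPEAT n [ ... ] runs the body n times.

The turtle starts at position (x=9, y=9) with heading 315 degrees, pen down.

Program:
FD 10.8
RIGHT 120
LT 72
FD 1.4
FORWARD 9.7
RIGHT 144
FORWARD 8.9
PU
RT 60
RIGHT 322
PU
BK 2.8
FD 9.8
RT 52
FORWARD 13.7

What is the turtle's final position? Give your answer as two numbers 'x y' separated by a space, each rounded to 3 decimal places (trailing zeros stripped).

Answer: 18.861 14.954

Derivation:
Executing turtle program step by step:
Start: pos=(9,9), heading=315, pen down
FD 10.8: (9,9) -> (16.637,1.363) [heading=315, draw]
RT 120: heading 315 -> 195
LT 72: heading 195 -> 267
FD 1.4: (16.637,1.363) -> (16.563,-0.035) [heading=267, draw]
FD 9.7: (16.563,-0.035) -> (16.056,-9.722) [heading=267, draw]
RT 144: heading 267 -> 123
FD 8.9: (16.056,-9.722) -> (11.209,-2.257) [heading=123, draw]
PU: pen up
RT 60: heading 123 -> 63
RT 322: heading 63 -> 101
PU: pen up
BK 2.8: (11.209,-2.257) -> (11.743,-5.006) [heading=101, move]
FD 9.8: (11.743,-5.006) -> (9.873,4.614) [heading=101, move]
RT 52: heading 101 -> 49
FD 13.7: (9.873,4.614) -> (18.861,14.954) [heading=49, move]
Final: pos=(18.861,14.954), heading=49, 4 segment(s) drawn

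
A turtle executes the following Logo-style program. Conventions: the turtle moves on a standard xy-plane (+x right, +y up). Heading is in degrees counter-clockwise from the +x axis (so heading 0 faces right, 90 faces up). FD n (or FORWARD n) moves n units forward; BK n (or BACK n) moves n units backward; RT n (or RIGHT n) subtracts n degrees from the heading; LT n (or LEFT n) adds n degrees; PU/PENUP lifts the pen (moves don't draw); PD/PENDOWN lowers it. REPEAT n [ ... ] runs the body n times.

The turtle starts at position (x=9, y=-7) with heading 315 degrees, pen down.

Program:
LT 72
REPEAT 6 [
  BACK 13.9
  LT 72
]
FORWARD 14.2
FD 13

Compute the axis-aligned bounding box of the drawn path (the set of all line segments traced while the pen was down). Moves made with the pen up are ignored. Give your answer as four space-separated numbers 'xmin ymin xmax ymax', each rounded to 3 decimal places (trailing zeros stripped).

Answer: -7.64 -29.214 18.829 13.555

Derivation:
Executing turtle program step by step:
Start: pos=(9,-7), heading=315, pen down
LT 72: heading 315 -> 27
REPEAT 6 [
  -- iteration 1/6 --
  BK 13.9: (9,-7) -> (-3.385,-13.31) [heading=27, draw]
  LT 72: heading 27 -> 99
  -- iteration 2/6 --
  BK 13.9: (-3.385,-13.31) -> (-1.211,-27.039) [heading=99, draw]
  LT 72: heading 99 -> 171
  -- iteration 3/6 --
  BK 13.9: (-1.211,-27.039) -> (12.518,-29.214) [heading=171, draw]
  LT 72: heading 171 -> 243
  -- iteration 4/6 --
  BK 13.9: (12.518,-29.214) -> (18.829,-16.829) [heading=243, draw]
  LT 72: heading 243 -> 315
  -- iteration 5/6 --
  BK 13.9: (18.829,-16.829) -> (9,-7) [heading=315, draw]
  LT 72: heading 315 -> 27
  -- iteration 6/6 --
  BK 13.9: (9,-7) -> (-3.385,-13.31) [heading=27, draw]
  LT 72: heading 27 -> 99
]
FD 14.2: (-3.385,-13.31) -> (-5.606,0.715) [heading=99, draw]
FD 13: (-5.606,0.715) -> (-7.64,13.555) [heading=99, draw]
Final: pos=(-7.64,13.555), heading=99, 8 segment(s) drawn

Segment endpoints: x in {-7.64, -5.606, -3.385, -3.385, -1.211, 9, 9, 12.518, 18.829}, y in {-29.214, -27.039, -16.829, -13.31, -13.31, -7, -7, 0.715, 13.555}
xmin=-7.64, ymin=-29.214, xmax=18.829, ymax=13.555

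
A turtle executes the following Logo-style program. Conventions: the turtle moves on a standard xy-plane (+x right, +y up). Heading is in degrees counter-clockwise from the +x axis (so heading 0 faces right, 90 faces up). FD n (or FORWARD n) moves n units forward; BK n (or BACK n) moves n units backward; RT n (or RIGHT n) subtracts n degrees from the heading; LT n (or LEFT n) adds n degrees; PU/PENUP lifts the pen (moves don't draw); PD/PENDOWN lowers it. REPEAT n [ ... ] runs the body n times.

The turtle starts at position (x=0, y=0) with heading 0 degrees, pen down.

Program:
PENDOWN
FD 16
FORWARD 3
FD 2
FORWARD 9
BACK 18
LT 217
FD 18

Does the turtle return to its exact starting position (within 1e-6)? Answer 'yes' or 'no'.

Executing turtle program step by step:
Start: pos=(0,0), heading=0, pen down
PD: pen down
FD 16: (0,0) -> (16,0) [heading=0, draw]
FD 3: (16,0) -> (19,0) [heading=0, draw]
FD 2: (19,0) -> (21,0) [heading=0, draw]
FD 9: (21,0) -> (30,0) [heading=0, draw]
BK 18: (30,0) -> (12,0) [heading=0, draw]
LT 217: heading 0 -> 217
FD 18: (12,0) -> (-2.375,-10.833) [heading=217, draw]
Final: pos=(-2.375,-10.833), heading=217, 6 segment(s) drawn

Start position: (0, 0)
Final position: (-2.375, -10.833)
Distance = 11.09; >= 1e-6 -> NOT closed

Answer: no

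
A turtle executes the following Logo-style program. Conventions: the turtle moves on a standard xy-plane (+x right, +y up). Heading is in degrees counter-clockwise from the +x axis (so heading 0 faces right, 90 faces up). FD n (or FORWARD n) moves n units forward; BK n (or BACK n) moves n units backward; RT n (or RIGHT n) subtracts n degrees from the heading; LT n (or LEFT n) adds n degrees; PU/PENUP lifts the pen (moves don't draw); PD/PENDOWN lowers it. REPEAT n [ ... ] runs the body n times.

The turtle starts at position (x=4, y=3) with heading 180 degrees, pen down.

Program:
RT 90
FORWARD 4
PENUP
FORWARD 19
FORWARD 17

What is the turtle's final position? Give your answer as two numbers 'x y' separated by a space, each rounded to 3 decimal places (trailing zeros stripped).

Executing turtle program step by step:
Start: pos=(4,3), heading=180, pen down
RT 90: heading 180 -> 90
FD 4: (4,3) -> (4,7) [heading=90, draw]
PU: pen up
FD 19: (4,7) -> (4,26) [heading=90, move]
FD 17: (4,26) -> (4,43) [heading=90, move]
Final: pos=(4,43), heading=90, 1 segment(s) drawn

Answer: 4 43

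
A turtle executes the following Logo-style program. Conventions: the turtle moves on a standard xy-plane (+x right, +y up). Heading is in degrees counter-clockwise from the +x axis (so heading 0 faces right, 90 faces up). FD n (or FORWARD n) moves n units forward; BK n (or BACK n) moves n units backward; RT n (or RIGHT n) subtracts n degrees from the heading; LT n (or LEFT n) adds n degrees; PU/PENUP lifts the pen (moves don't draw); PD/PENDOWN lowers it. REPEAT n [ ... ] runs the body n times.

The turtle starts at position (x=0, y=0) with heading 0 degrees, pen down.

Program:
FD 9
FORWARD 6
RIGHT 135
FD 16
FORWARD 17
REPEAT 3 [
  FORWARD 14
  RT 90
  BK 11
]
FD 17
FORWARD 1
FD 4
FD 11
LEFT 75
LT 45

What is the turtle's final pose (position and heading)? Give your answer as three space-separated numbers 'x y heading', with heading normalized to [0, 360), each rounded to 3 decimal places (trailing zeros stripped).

Executing turtle program step by step:
Start: pos=(0,0), heading=0, pen down
FD 9: (0,0) -> (9,0) [heading=0, draw]
FD 6: (9,0) -> (15,0) [heading=0, draw]
RT 135: heading 0 -> 225
FD 16: (15,0) -> (3.686,-11.314) [heading=225, draw]
FD 17: (3.686,-11.314) -> (-8.335,-23.335) [heading=225, draw]
REPEAT 3 [
  -- iteration 1/3 --
  FD 14: (-8.335,-23.335) -> (-18.234,-33.234) [heading=225, draw]
  RT 90: heading 225 -> 135
  BK 11: (-18.234,-33.234) -> (-10.456,-41.012) [heading=135, draw]
  -- iteration 2/3 --
  FD 14: (-10.456,-41.012) -> (-20.355,-31.113) [heading=135, draw]
  RT 90: heading 135 -> 45
  BK 11: (-20.355,-31.113) -> (-28.134,-38.891) [heading=45, draw]
  -- iteration 3/3 --
  FD 14: (-28.134,-38.891) -> (-18.234,-28.991) [heading=45, draw]
  RT 90: heading 45 -> 315
  BK 11: (-18.234,-28.991) -> (-26.012,-21.213) [heading=315, draw]
]
FD 17: (-26.012,-21.213) -> (-13.991,-33.234) [heading=315, draw]
FD 1: (-13.991,-33.234) -> (-13.284,-33.941) [heading=315, draw]
FD 4: (-13.284,-33.941) -> (-10.456,-36.77) [heading=315, draw]
FD 11: (-10.456,-36.77) -> (-2.678,-44.548) [heading=315, draw]
LT 75: heading 315 -> 30
LT 45: heading 30 -> 75
Final: pos=(-2.678,-44.548), heading=75, 14 segment(s) drawn

Answer: -2.678 -44.548 75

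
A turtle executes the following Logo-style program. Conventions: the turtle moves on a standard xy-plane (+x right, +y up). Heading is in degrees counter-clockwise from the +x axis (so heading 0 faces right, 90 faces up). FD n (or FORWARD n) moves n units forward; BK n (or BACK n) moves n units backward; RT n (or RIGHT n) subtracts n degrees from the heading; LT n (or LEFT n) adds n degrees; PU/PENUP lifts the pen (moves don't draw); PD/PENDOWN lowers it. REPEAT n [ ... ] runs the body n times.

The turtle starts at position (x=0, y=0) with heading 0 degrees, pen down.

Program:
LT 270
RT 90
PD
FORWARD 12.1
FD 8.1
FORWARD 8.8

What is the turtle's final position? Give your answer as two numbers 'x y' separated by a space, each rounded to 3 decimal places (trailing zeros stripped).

Answer: -29 0

Derivation:
Executing turtle program step by step:
Start: pos=(0,0), heading=0, pen down
LT 270: heading 0 -> 270
RT 90: heading 270 -> 180
PD: pen down
FD 12.1: (0,0) -> (-12.1,0) [heading=180, draw]
FD 8.1: (-12.1,0) -> (-20.2,0) [heading=180, draw]
FD 8.8: (-20.2,0) -> (-29,0) [heading=180, draw]
Final: pos=(-29,0), heading=180, 3 segment(s) drawn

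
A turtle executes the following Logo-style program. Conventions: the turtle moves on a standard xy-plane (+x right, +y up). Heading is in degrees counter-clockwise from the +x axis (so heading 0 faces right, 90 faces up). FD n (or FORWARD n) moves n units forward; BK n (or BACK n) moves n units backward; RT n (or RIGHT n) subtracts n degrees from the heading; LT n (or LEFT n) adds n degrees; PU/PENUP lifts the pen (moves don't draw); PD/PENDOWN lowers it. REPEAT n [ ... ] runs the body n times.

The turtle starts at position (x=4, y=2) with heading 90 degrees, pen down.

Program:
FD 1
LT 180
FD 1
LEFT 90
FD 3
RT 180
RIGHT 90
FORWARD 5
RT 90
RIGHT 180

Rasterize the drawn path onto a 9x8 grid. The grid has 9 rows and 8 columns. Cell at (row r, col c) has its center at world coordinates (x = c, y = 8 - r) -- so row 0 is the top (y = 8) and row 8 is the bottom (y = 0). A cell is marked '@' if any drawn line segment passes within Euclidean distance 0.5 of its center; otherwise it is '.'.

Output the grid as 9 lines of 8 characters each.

Segment 0: (4,2) -> (4,3)
Segment 1: (4,3) -> (4,2)
Segment 2: (4,2) -> (7,2)
Segment 3: (7,2) -> (7,7)

Answer: ........
.......@
.......@
.......@
.......@
....@..@
....@@@@
........
........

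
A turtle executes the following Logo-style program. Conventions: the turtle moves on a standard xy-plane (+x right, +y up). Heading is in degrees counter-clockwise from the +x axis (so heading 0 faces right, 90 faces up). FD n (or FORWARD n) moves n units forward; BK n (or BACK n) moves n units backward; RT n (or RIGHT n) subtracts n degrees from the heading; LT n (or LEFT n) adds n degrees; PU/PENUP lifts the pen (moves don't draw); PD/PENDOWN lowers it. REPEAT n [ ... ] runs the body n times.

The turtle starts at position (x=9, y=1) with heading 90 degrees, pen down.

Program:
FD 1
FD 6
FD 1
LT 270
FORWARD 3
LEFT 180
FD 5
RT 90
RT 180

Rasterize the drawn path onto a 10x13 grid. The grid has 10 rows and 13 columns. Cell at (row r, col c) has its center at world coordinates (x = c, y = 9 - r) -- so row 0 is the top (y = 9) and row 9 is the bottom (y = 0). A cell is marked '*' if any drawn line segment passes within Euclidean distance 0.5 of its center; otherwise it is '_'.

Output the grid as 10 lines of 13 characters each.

Answer: _______******
_________*___
_________*___
_________*___
_________*___
_________*___
_________*___
_________*___
_________*___
_____________

Derivation:
Segment 0: (9,1) -> (9,2)
Segment 1: (9,2) -> (9,8)
Segment 2: (9,8) -> (9,9)
Segment 3: (9,9) -> (12,9)
Segment 4: (12,9) -> (7,9)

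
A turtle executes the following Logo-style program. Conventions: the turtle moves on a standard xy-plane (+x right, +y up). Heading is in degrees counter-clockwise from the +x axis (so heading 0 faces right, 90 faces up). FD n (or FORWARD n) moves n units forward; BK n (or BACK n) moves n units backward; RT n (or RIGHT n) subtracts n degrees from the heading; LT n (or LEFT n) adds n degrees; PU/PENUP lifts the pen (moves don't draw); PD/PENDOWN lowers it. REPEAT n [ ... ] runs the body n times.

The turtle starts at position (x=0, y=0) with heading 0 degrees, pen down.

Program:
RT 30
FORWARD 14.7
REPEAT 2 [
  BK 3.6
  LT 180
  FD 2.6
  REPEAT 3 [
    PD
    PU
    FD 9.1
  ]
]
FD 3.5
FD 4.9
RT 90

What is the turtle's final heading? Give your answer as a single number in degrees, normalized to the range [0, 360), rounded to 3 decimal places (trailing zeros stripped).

Answer: 240

Derivation:
Executing turtle program step by step:
Start: pos=(0,0), heading=0, pen down
RT 30: heading 0 -> 330
FD 14.7: (0,0) -> (12.731,-7.35) [heading=330, draw]
REPEAT 2 [
  -- iteration 1/2 --
  BK 3.6: (12.731,-7.35) -> (9.613,-5.55) [heading=330, draw]
  LT 180: heading 330 -> 150
  FD 2.6: (9.613,-5.55) -> (7.361,-4.25) [heading=150, draw]
  REPEAT 3 [
    -- iteration 1/3 --
    PD: pen down
    PU: pen up
    FD 9.1: (7.361,-4.25) -> (-0.52,0.3) [heading=150, move]
    -- iteration 2/3 --
    PD: pen down
    PU: pen up
    FD 9.1: (-0.52,0.3) -> (-8.4,4.85) [heading=150, move]
    -- iteration 3/3 --
    PD: pen down
    PU: pen up
    FD 9.1: (-8.4,4.85) -> (-16.281,9.4) [heading=150, move]
  ]
  -- iteration 2/2 --
  BK 3.6: (-16.281,9.4) -> (-13.164,7.6) [heading=150, move]
  LT 180: heading 150 -> 330
  FD 2.6: (-13.164,7.6) -> (-10.912,6.3) [heading=330, move]
  REPEAT 3 [
    -- iteration 1/3 --
    PD: pen down
    PU: pen up
    FD 9.1: (-10.912,6.3) -> (-3.031,1.75) [heading=330, move]
    -- iteration 2/3 --
    PD: pen down
    PU: pen up
    FD 9.1: (-3.031,1.75) -> (4.85,-2.8) [heading=330, move]
    -- iteration 3/3 --
    PD: pen down
    PU: pen up
    FD 9.1: (4.85,-2.8) -> (12.731,-7.35) [heading=330, move]
  ]
]
FD 3.5: (12.731,-7.35) -> (15.762,-9.1) [heading=330, move]
FD 4.9: (15.762,-9.1) -> (20.005,-11.55) [heading=330, move]
RT 90: heading 330 -> 240
Final: pos=(20.005,-11.55), heading=240, 3 segment(s) drawn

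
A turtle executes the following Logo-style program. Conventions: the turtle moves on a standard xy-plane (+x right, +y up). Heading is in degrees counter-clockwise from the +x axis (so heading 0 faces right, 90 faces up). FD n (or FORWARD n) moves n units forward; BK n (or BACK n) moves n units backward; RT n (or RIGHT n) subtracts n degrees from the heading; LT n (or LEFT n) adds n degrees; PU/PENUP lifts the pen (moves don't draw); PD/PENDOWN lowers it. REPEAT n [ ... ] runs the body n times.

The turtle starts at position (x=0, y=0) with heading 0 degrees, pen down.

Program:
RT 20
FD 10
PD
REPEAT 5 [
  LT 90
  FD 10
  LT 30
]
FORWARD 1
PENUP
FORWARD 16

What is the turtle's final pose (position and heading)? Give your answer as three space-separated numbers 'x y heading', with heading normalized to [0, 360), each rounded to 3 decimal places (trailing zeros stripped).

Answer: -10.054 -6.687 220

Derivation:
Executing turtle program step by step:
Start: pos=(0,0), heading=0, pen down
RT 20: heading 0 -> 340
FD 10: (0,0) -> (9.397,-3.42) [heading=340, draw]
PD: pen down
REPEAT 5 [
  -- iteration 1/5 --
  LT 90: heading 340 -> 70
  FD 10: (9.397,-3.42) -> (12.817,5.977) [heading=70, draw]
  LT 30: heading 70 -> 100
  -- iteration 2/5 --
  LT 90: heading 100 -> 190
  FD 10: (12.817,5.977) -> (2.969,4.24) [heading=190, draw]
  LT 30: heading 190 -> 220
  -- iteration 3/5 --
  LT 90: heading 220 -> 310
  FD 10: (2.969,4.24) -> (9.397,-3.42) [heading=310, draw]
  LT 30: heading 310 -> 340
  -- iteration 4/5 --
  LT 90: heading 340 -> 70
  FD 10: (9.397,-3.42) -> (12.817,5.977) [heading=70, draw]
  LT 30: heading 70 -> 100
  -- iteration 5/5 --
  LT 90: heading 100 -> 190
  FD 10: (12.817,5.977) -> (2.969,4.24) [heading=190, draw]
  LT 30: heading 190 -> 220
]
FD 1: (2.969,4.24) -> (2.203,3.597) [heading=220, draw]
PU: pen up
FD 16: (2.203,3.597) -> (-10.054,-6.687) [heading=220, move]
Final: pos=(-10.054,-6.687), heading=220, 7 segment(s) drawn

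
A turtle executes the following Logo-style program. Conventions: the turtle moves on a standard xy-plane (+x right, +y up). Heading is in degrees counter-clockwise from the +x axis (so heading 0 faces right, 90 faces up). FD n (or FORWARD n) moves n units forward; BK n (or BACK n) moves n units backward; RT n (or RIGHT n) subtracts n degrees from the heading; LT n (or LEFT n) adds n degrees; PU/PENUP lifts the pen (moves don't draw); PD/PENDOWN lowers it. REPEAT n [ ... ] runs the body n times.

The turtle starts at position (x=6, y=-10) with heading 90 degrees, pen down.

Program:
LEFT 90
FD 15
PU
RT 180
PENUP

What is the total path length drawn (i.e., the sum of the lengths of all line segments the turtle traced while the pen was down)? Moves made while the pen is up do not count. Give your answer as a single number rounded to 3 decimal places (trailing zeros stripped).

Executing turtle program step by step:
Start: pos=(6,-10), heading=90, pen down
LT 90: heading 90 -> 180
FD 15: (6,-10) -> (-9,-10) [heading=180, draw]
PU: pen up
RT 180: heading 180 -> 0
PU: pen up
Final: pos=(-9,-10), heading=0, 1 segment(s) drawn

Segment lengths:
  seg 1: (6,-10) -> (-9,-10), length = 15
Total = 15

Answer: 15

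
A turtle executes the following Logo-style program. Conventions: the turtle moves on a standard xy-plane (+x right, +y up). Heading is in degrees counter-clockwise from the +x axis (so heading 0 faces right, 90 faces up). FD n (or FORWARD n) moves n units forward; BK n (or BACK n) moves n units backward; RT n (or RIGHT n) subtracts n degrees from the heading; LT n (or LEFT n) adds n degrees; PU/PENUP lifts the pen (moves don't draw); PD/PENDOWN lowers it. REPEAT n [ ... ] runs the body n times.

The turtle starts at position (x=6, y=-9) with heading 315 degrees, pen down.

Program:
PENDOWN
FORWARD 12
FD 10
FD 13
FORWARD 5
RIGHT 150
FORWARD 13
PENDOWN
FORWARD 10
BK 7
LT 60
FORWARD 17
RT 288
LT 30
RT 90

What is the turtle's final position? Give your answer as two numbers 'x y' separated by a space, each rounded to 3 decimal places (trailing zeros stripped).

Executing turtle program step by step:
Start: pos=(6,-9), heading=315, pen down
PD: pen down
FD 12: (6,-9) -> (14.485,-17.485) [heading=315, draw]
FD 10: (14.485,-17.485) -> (21.556,-24.556) [heading=315, draw]
FD 13: (21.556,-24.556) -> (30.749,-33.749) [heading=315, draw]
FD 5: (30.749,-33.749) -> (34.284,-37.284) [heading=315, draw]
RT 150: heading 315 -> 165
FD 13: (34.284,-37.284) -> (21.727,-33.92) [heading=165, draw]
PD: pen down
FD 10: (21.727,-33.92) -> (12.068,-31.331) [heading=165, draw]
BK 7: (12.068,-31.331) -> (18.829,-33.143) [heading=165, draw]
LT 60: heading 165 -> 225
FD 17: (18.829,-33.143) -> (6.809,-45.164) [heading=225, draw]
RT 288: heading 225 -> 297
LT 30: heading 297 -> 327
RT 90: heading 327 -> 237
Final: pos=(6.809,-45.164), heading=237, 8 segment(s) drawn

Answer: 6.809 -45.164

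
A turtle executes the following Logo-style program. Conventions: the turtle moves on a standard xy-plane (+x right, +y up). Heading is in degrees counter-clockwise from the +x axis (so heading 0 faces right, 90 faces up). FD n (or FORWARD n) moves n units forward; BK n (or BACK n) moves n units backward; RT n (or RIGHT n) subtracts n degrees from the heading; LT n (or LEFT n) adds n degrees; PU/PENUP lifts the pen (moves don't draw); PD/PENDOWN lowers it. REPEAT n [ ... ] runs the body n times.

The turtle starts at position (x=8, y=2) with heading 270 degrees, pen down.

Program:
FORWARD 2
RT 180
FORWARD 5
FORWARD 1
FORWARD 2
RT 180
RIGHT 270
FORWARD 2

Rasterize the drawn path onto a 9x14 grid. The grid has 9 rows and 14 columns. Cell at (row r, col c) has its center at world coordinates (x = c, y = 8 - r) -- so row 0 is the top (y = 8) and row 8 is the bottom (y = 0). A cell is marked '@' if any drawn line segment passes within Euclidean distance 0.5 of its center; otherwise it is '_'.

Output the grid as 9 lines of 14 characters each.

Segment 0: (8,2) -> (8,0)
Segment 1: (8,0) -> (8,5)
Segment 2: (8,5) -> (8,6)
Segment 3: (8,6) -> (8,8)
Segment 4: (8,8) -> (10,8)

Answer: ________@@@___
________@_____
________@_____
________@_____
________@_____
________@_____
________@_____
________@_____
________@_____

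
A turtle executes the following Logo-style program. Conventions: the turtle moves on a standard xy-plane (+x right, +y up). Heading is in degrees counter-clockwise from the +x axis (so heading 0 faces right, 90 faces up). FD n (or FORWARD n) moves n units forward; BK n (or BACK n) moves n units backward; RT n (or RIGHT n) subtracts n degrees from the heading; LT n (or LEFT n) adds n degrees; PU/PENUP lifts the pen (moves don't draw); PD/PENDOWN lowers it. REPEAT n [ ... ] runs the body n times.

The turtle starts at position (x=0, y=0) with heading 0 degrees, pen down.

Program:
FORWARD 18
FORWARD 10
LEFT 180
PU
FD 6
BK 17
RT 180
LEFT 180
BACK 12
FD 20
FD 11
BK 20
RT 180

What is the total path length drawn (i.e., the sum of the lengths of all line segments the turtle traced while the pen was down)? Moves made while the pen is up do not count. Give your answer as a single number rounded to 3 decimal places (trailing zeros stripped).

Answer: 28

Derivation:
Executing turtle program step by step:
Start: pos=(0,0), heading=0, pen down
FD 18: (0,0) -> (18,0) [heading=0, draw]
FD 10: (18,0) -> (28,0) [heading=0, draw]
LT 180: heading 0 -> 180
PU: pen up
FD 6: (28,0) -> (22,0) [heading=180, move]
BK 17: (22,0) -> (39,0) [heading=180, move]
RT 180: heading 180 -> 0
LT 180: heading 0 -> 180
BK 12: (39,0) -> (51,0) [heading=180, move]
FD 20: (51,0) -> (31,0) [heading=180, move]
FD 11: (31,0) -> (20,0) [heading=180, move]
BK 20: (20,0) -> (40,0) [heading=180, move]
RT 180: heading 180 -> 0
Final: pos=(40,0), heading=0, 2 segment(s) drawn

Segment lengths:
  seg 1: (0,0) -> (18,0), length = 18
  seg 2: (18,0) -> (28,0), length = 10
Total = 28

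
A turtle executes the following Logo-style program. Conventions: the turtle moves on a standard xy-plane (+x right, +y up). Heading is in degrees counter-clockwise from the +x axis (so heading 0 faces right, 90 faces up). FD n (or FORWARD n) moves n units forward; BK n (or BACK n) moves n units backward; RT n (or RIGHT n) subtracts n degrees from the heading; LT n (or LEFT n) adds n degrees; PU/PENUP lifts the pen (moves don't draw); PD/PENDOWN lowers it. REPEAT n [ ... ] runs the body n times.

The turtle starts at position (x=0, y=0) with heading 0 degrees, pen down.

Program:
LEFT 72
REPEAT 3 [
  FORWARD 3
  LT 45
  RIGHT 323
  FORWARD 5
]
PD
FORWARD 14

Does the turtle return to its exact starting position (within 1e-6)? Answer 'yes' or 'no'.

Executing turtle program step by step:
Start: pos=(0,0), heading=0, pen down
LT 72: heading 0 -> 72
REPEAT 3 [
  -- iteration 1/3 --
  FD 3: (0,0) -> (0.927,2.853) [heading=72, draw]
  LT 45: heading 72 -> 117
  RT 323: heading 117 -> 154
  FD 5: (0.927,2.853) -> (-3.567,5.045) [heading=154, draw]
  -- iteration 2/3 --
  FD 3: (-3.567,5.045) -> (-6.263,6.36) [heading=154, draw]
  LT 45: heading 154 -> 199
  RT 323: heading 199 -> 236
  FD 5: (-6.263,6.36) -> (-9.059,2.215) [heading=236, draw]
  -- iteration 3/3 --
  FD 3: (-9.059,2.215) -> (-10.737,-0.272) [heading=236, draw]
  LT 45: heading 236 -> 281
  RT 323: heading 281 -> 318
  FD 5: (-10.737,-0.272) -> (-7.021,-3.618) [heading=318, draw]
]
PD: pen down
FD 14: (-7.021,-3.618) -> (3.383,-12.986) [heading=318, draw]
Final: pos=(3.383,-12.986), heading=318, 7 segment(s) drawn

Start position: (0, 0)
Final position: (3.383, -12.986)
Distance = 13.419; >= 1e-6 -> NOT closed

Answer: no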